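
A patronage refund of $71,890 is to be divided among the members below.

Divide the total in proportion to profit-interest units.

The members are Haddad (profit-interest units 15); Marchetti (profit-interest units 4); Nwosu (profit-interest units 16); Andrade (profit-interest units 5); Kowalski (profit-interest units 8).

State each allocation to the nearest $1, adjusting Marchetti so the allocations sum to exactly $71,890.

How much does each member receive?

Total profit-interest units = 48.
Proportional shares: Haddad 15/48 × $71,890 = 22,465.62; Marchetti 4/48 × $71,890 = 5,990.83; Nwosu 16/48 × $71,890 = 23,963.33; Andrade 5/48 × $71,890 = 7,488.54; Kowalski 8/48 × $71,890 = 11,981.67.
After rounding ($1): Haddad $22,466; Marchetti $5,991; Nwosu $23,963; Andrade $7,489; Kowalski $11,982. Sum = $71,891.
Difference $71,890 − $71,891 = −$1 applied to Marchetti: Marchetti becomes $5,990.

Haddad: $22,466 · Marchetti: $5,990 · Nwosu: $23,963 · Andrade: $7,489 · Kowalski: $11,982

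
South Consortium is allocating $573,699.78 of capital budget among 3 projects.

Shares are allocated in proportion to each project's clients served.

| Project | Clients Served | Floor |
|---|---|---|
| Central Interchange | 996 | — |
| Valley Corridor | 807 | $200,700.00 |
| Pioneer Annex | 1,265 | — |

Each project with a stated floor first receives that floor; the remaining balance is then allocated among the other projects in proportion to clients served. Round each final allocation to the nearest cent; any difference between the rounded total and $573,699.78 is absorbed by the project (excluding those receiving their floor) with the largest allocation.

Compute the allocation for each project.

Central Interchange: $164,311.27; Valley Corridor: $200,700.00; Pioneer Annex: $208,688.51

Fund the minimums — Valley Corridor $200,700.00. Residual $372,999.78.
Residual split over remaining clients served 2,261: Central Interchange 164,311.2697 → $164,311.27; Pioneer Annex 208,688.5103 → $208,688.51.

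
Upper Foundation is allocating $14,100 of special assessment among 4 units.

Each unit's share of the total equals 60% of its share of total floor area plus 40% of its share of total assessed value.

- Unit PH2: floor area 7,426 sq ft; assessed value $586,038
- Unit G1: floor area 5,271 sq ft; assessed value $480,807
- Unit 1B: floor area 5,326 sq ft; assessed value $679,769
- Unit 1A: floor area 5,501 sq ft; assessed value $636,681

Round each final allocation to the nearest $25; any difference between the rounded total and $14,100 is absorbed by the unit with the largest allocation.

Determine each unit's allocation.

Unit PH2: $4,075 · Unit G1: $3,025 · Unit 1B: $3,525 · Unit 1A: $3,475

Totals — floor area 23,524, assessed value 2,383,295.
Blended shares (60% floor area + 40% assessed value): Unit PH2 0.2878; Unit G1 0.2151; Unit 1B 0.2499; Unit 1A 0.2472.
Unrounded shares: Unit PH2 4,057.47; Unit G1 3,033.44; Unit 1B 3,524.06; Unit 1A 3,485.03.
Rounded to nearest $25: Unit PH2 $4,050; Unit G1 $3,025; Unit 1B $3,525; Unit 1A $3,475. Sum = $14,075.
Difference $14,100 − $14,075 = +$25 applied to largest allocation (Unit PH2): Unit PH2 becomes $4,075.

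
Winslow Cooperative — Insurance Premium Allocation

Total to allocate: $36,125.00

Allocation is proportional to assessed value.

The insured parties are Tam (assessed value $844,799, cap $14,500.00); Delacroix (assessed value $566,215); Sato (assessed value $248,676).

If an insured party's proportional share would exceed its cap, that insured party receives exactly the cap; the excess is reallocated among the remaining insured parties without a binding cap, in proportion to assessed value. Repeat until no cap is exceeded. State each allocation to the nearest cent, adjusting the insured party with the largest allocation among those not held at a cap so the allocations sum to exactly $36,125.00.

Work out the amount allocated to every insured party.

Combined assessed value = 1,659,690.
Pro-rata shares before constraints: Tam 18,387.9905; Delacroix 12,324.2996; Sato 5,412.7099.
Held at cap: Tam ($14,500.00); balance $21,625.00 reallocated over remaining assessed value 814,891.
Shares after redistribution: Delacroix 15,025.8125 → $15,025.81; Sato 6,599.1875 → $6,599.19.

Tam: $14,500.00 · Delacroix: $15,025.81 · Sato: $6,599.19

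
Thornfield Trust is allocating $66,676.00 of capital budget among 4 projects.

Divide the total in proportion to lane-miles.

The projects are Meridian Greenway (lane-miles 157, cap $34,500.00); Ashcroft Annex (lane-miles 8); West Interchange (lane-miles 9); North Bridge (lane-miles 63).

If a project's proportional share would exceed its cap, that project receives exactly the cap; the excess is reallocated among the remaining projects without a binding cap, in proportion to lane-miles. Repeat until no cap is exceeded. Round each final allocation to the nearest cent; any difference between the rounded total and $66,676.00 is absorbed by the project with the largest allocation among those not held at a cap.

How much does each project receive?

Sum of lane-miles: 237.
Proportional shares (ignoring caps): Meridian Greenway 44,169.3333; Ashcroft Annex 2,250.6667; West Interchange 2,532.0000; North Bridge 17,724.0000.
Cap binds for Meridian Greenway ($34,500.00); remaining pool $32,176.00 reallocated over remaining lane-miles 80.
Shares after redistribution: Ashcroft Annex 3,217.6000 → $3,217.60; West Interchange 3,619.8000 → $3,619.80; North Bridge 25,338.6000 → $25,338.60.

Meridian Greenway: $34,500.00; Ashcroft Annex: $3,217.60; West Interchange: $3,619.80; North Bridge: $25,338.60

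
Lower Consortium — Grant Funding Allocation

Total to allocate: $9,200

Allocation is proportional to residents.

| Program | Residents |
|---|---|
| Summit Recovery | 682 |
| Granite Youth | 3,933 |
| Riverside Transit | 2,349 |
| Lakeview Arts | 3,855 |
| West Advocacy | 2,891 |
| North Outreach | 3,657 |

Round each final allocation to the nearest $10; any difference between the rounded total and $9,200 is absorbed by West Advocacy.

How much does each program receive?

Summit Recovery: $360; Granite Youth: $2,080; Riverside Transit: $1,240; Lakeview Arts: $2,040; West Advocacy: $1,540; North Outreach: $1,940

Combined residents = 17,367.
Raw shares: Summit Recovery 682/17,367 × $9,200 = 361.28; Granite Youth 3,933/17,367 × $9,200 = 2,083.47; Riverside Transit 2,349/17,367 × $9,200 = 1,244.36; Lakeview Arts 3,855/17,367 × $9,200 = 2,042.15; West Advocacy 2,891/17,367 × $9,200 = 1,531.48; North Outreach 3,657/17,367 × $9,200 = 1,937.26.
At nearest $10: Summit Recovery $360; Granite Youth $2,080; Riverside Transit $1,240; Lakeview Arts $2,040; West Advocacy $1,530; North Outreach $1,940. Sum = $9,190.
Difference $9,200 − $9,190 = +$10 applied to West Advocacy: West Advocacy becomes $1,540.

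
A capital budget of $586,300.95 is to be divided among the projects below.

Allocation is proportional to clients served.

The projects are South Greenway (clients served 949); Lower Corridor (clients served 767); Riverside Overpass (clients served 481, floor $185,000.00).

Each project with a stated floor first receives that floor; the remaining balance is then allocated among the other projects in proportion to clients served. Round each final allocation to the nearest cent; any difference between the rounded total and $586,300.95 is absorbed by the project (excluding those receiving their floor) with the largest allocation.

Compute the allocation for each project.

South Greenway: $221,931.59 | Lower Corridor: $179,369.36 | Riverside Overpass: $185,000.00

Guaranteed amounts: Riverside Overpass $185,000.00. Residual $401,300.95.
Residual split over remaining clients served 1,716: South Greenway 221,931.5860 → $221,931.59; Lower Corridor 179,369.3640 → $179,369.36.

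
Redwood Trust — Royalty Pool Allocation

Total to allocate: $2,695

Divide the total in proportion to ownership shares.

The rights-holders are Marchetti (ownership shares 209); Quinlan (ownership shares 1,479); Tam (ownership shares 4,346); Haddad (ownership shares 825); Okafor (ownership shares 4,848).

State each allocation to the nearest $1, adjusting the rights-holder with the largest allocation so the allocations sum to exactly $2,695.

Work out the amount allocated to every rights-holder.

Combined ownership shares = 11,707.
Raw shares: Marchetti 209/11,707 × $2,695 = 48.11; Quinlan 1,479/11,707 × $2,695 = 340.47; Tam 4,346/11,707 × $2,695 = 1,000.47; Haddad 825/11,707 × $2,695 = 189.92; Okafor 4,848/11,707 × $2,695 = 1,116.03.
Rounded to nearest $1: Marchetti $48; Quinlan $340; Tam $1,000; Haddad $190; Okafor $1,116. Sum = $2,694.
Difference $2,695 − $2,694 = +$1 applied to largest allocation (Okafor): Okafor becomes $1,117.

Marchetti: $48 | Quinlan: $340 | Tam: $1,000 | Haddad: $190 | Okafor: $1,117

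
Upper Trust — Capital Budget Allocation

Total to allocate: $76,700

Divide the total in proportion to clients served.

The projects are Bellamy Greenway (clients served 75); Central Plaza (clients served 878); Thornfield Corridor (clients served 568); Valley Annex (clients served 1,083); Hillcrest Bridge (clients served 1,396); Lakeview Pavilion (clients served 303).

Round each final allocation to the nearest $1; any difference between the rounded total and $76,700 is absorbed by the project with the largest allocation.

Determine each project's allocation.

Clients served total: 4,303.
Unrounded shares: Bellamy Greenway 75/4,303 × $76,700 = 1,336.86; Central Plaza 878/4,303 × $76,700 = 15,650.15; Thornfield Corridor 568/4,303 × $76,700 = 10,124.47; Valley Annex 1,083/4,303 × $76,700 = 19,304.23; Hillcrest Bridge 1,396/4,303 × $76,700 = 24,883.38; Lakeview Pavilion 303/4,303 × $76,700 = 5,400.91.
After rounding ($1): Bellamy Greenway $1,337; Central Plaza $15,650; Thornfield Corridor $10,124; Valley Annex $19,304; Hillcrest Bridge $24,883; Lakeview Pavilion $5,401. Sum = $76,699.
Difference $76,700 − $76,699 = +$1 applied to largest allocation (Hillcrest Bridge): Hillcrest Bridge becomes $24,884.

Bellamy Greenway: $1,337 · Central Plaza: $15,650 · Thornfield Corridor: $10,124 · Valley Annex: $19,304 · Hillcrest Bridge: $24,884 · Lakeview Pavilion: $5,401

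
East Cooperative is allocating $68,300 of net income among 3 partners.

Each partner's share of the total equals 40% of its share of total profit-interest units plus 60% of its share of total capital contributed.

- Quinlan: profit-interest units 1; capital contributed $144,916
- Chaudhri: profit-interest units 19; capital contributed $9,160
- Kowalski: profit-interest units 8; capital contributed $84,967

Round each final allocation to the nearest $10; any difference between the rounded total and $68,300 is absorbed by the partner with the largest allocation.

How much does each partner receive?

Totals — profit-interest units 28, capital contributed 239,043.
Composite weights (40% profit-interest units + 60% capital contributed): Quinlan 0.3780; Chaudhri 0.2944; Kowalski 0.3276.
Raw shares: Quinlan 25,819.18; Chaudhri 20,108.90; Kowalski 22,371.91.
After rounding ($10): Quinlan $25,820; Chaudhri $20,110; Kowalski $22,370. Sum = $68,300.
No rounding difference to absorb.

Quinlan: $25,820 | Chaudhri: $20,110 | Kowalski: $22,370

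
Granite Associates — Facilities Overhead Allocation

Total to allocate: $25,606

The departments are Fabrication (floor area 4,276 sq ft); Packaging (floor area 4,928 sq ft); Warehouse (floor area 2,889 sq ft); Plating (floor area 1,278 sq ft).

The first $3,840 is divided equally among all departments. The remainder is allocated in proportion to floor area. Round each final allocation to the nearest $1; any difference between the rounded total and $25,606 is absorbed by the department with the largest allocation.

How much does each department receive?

Fabrication: $7,921 | Packaging: $8,982 | Warehouse: $5,663 | Plating: $3,040

Equal tier: $3,840 ÷ 4 = $960 apiece.
Remainder $21,766 by floor area (total 13,371): Fabrication 6,960.69 → $6,961; Packaging 8,022.05 → $8,022; Warehouse 4,702.86 → $4,703; Plating 2,080.39 → $2,080.
Totals: Fabrication $960 + $6,961 = $7,921; Packaging $960 + $8,022 = $8,982; Warehouse $960 + $4,703 = $5,663; Plating $960 + $2,080 = $3,040.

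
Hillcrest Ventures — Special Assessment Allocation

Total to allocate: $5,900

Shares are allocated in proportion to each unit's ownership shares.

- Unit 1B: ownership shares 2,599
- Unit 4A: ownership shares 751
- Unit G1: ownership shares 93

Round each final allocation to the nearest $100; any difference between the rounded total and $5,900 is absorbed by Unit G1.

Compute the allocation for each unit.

Total ownership shares = 3,443.
Unrounded shares: Unit 1B 2,599/3,443 × $5,900 = 4,453.70; Unit 4A 751/3,443 × $5,900 = 1,286.93; Unit G1 93/3,443 × $5,900 = 159.37.
Rounded to nearest $100: Unit 1B $4,500; Unit 4A $1,300; Unit G1 $200. Sum = $6,000.
Difference $5,900 − $6,000 = −$100 applied to Unit G1: Unit G1 becomes $100.

Unit 1B: $4,500 | Unit 4A: $1,300 | Unit G1: $100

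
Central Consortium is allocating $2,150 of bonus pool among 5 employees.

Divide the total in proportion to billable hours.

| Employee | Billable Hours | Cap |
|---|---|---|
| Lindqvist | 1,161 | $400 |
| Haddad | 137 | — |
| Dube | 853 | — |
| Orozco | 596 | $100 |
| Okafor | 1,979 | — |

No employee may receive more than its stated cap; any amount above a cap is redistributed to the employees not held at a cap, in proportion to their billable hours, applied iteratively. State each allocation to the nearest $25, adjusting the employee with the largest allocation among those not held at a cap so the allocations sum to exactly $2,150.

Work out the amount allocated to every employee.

Combined billable hours = 4,726.
Unconstrained shares: Lindqvist 528.17; Haddad 62.33; Dube 388.06; Orozco 271.14; Okafor 900.31.
Held at cap: Lindqvist ($400), Orozco ($100); residual $1,650 reallocated over remaining billable hours 2,969.
Remaining shares: Haddad 76.14 → $75; Dube 474.05 → $475; Okafor 1,099.81 → $1,100.

Lindqvist: $400 · Haddad: $75 · Dube: $475 · Orozco: $100 · Okafor: $1,100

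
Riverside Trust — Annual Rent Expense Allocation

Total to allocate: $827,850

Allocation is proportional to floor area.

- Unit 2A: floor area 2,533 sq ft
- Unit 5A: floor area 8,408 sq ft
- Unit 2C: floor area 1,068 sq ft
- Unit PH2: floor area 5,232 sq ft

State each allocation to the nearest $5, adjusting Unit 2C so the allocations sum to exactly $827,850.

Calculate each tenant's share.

Unit 2A: $121,625 · Unit 5A: $403,720 · Unit 2C: $51,285 · Unit PH2: $251,220

Total floor area = 17,241.
Proportional shares: Unit 2A 2,533/17,241 × $827,850 = 121,625.43; Unit 5A 8,408/17,241 × $827,850 = 403,721.52; Unit 2C 1,068/17,241 × $827,850 = 51,281.47; Unit PH2 5,232/17,241 × $827,850 = 251,221.58.
After rounding ($5): Unit 2A $121,625; Unit 5A $403,720; Unit 2C $51,280; Unit PH2 $251,220. Sum = $827,845.
Difference $827,850 − $827,845 = +$5 applied to Unit 2C: Unit 2C becomes $51,285.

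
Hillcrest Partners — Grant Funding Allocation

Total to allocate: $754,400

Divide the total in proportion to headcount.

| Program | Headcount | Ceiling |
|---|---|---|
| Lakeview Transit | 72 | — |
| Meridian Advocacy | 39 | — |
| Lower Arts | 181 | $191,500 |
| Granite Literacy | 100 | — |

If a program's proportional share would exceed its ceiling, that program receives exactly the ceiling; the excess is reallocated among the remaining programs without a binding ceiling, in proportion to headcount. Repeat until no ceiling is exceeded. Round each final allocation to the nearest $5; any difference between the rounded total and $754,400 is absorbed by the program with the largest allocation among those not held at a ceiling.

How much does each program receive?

Sum of headcount: 392.
Unconstrained shares: Lakeview Transit 138,563.27; Meridian Advocacy 75,055.10; Lower Arts 348,332.65; Granite Literacy 192,448.98.
Capped: Lower Arts ($191,500); balance $562,900 reallocated over remaining headcount 211.
Remaining shares: Lakeview Transit 192,079.62 → $192,080; Meridian Advocacy 104,043.13 → $104,045; Granite Literacy 266,777.25 → $266,775.

Lakeview Transit: $192,080 · Meridian Advocacy: $104,045 · Lower Arts: $191,500 · Granite Literacy: $266,775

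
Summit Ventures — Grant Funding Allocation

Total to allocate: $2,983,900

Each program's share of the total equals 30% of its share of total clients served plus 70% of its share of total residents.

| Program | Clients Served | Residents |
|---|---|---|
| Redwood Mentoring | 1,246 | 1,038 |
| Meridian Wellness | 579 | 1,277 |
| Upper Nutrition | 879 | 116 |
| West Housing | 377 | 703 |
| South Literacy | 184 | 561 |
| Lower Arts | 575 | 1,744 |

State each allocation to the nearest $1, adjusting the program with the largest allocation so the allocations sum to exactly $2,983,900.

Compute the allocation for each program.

Totals — clients served 3,840, residents 5,439.
Composite weights (30% clients served + 70% residents): Redwood Mentoring 0.2309; Meridian Wellness 0.2096; Upper Nutrition 0.0836; West Housing 0.1199; South Literacy 0.0866; Lower Arts 0.2694.
Proportional shares: Redwood Mentoring 689,085.41; Meridian Wellness 625,379.01; Upper Nutrition 249,457.29; West Housing 357,857.08; South Literacy 258,333.45; Lower Arts 803,787.76.
At nearest $1: Redwood Mentoring $689,085; Meridian Wellness $625,379; Upper Nutrition $249,457; West Housing $357,857; South Literacy $258,333; Lower Arts $803,788. Sum = $2,983,899.
Difference $2,983,900 − $2,983,899 = +$1 applied to largest allocation (Lower Arts): Lower Arts becomes $803,789.

Redwood Mentoring: $689,085 · Meridian Wellness: $625,379 · Upper Nutrition: $249,457 · West Housing: $357,857 · South Literacy: $258,333 · Lower Arts: $803,789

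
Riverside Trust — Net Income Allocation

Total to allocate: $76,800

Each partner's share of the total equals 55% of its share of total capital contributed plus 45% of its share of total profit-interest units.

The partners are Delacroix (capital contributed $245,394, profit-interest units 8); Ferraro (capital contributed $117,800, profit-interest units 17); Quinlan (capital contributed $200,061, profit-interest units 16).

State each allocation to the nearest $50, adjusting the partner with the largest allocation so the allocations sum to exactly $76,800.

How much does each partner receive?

Totals — capital contributed 563,255, profit-interest units 41.
Composite weights (55% capital contributed + 45% profit-interest units): Delacroix 0.3274; Ferraro 0.3016; Quinlan 0.3710.
Proportional shares: Delacroix 25,146.17; Ferraro 23,163.89; Quinlan 28,489.94.
Rounded to nearest $50: Delacroix $25,150; Ferraro $23,150; Quinlan $28,500. Sum = $76,800.
Sum already equals the total — no adjustment.

Delacroix: $25,150 · Ferraro: $23,150 · Quinlan: $28,500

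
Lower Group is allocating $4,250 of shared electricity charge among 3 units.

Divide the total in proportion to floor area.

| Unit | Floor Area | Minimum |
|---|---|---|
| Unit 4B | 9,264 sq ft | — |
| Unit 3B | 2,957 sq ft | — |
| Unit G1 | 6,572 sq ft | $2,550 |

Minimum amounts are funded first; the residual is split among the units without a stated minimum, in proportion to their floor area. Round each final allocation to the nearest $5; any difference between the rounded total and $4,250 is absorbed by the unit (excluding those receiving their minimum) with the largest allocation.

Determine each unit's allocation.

Unit 4B: $1,290; Unit 3B: $410; Unit G1: $2,550

Fund the minimums — Unit G1 $2,550. Balance $1,700.
Balance split over remaining floor area 12,221: Unit 4B 1,288.67 → $1,290; Unit 3B 411.33 → $410.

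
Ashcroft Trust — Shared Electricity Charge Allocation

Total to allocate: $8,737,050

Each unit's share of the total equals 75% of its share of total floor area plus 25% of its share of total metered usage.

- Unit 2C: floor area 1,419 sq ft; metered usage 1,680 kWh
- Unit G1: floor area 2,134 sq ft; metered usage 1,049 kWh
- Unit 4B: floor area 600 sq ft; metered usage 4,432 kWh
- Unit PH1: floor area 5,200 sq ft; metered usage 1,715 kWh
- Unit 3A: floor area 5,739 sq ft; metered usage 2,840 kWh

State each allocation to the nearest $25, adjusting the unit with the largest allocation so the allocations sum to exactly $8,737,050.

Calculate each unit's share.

Unit 2C: $929,325 | Unit G1: $1,122,125 | Unit 4B: $1,086,800 | Unit PH1: $2,577,525 | Unit 3A: $3,021,275

Floor area total 15,092; metered usage total 11,716.
Composite weights (75% floor area + 25% metered usage): Unit 2C 0.1064; Unit G1 0.1284; Unit 4B 0.1244; Unit PH1 0.2950; Unit 3A 0.3458.
Unrounded shares: Unit 2C 929,324.23; Unit G1 1,122,129.75; Unit 4B 1,086,789.84; Unit PH1 2,577,519.82; Unit 3A 3,021,286.36.
At nearest $25: Unit 2C $929,325; Unit G1 $1,122,125; Unit 4B $1,086,800; Unit PH1 $2,577,525; Unit 3A $3,021,275. Sum = $8,737,050.
Rounded total matches; no reconciliation needed.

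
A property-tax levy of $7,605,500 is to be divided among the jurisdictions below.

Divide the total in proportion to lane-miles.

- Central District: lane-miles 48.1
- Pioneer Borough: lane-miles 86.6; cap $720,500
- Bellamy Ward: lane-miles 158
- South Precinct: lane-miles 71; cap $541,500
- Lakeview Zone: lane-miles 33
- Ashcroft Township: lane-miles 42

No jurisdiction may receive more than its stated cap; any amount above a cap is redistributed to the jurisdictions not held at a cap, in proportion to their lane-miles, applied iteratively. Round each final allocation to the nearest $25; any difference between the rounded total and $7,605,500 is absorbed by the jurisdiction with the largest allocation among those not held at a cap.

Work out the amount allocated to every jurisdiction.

Total lane-miles = 438.7.
Unconstrained shares: Central District 833,883.18; Pioneer Borough 1,501,336.45; Bellamy Ward 2,739,158.88; South Precinct 1,230,887.85; Lakeview Zone 572,102.80; Ashcroft Township 728,130.84.
Cap binds for Pioneer Borough ($720,500), South Precinct ($541,500); balance $6,343,500 reallocated over remaining lane-miles 281.1.
Redistributed shares: Central District 1,085,458.38 → $1,085,450; Bellamy Ward 3,565,538.95 → $3,565,550; Lakeview Zone 744,701.17 → $744,700; Ashcroft Township 947,801.49 → $947,800.

Central District: $1,085,450; Pioneer Borough: $720,500; Bellamy Ward: $3,565,550; South Precinct: $541,500; Lakeview Zone: $744,700; Ashcroft Township: $947,800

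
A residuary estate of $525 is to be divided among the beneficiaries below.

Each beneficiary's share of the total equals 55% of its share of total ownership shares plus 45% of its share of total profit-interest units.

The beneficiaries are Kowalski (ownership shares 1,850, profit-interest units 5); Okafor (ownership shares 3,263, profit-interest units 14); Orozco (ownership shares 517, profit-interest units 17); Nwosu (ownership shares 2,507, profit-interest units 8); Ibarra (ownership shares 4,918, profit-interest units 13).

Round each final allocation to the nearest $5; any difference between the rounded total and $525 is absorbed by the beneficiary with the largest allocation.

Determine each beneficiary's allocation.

Totals — ownership shares 13,055, profit-interest units 57.
Blended shares (55% ownership shares + 45% profit-interest units): Kowalski 0.1174; Okafor 0.2480; Orozco 0.1560; Nwosu 0.1688; Ibarra 0.3098.
Pro-rata amounts: Kowalski 61.64; Okafor 130.20; Orozco 81.90; Nwosu 88.61; Ibarra 162.66.
Rounded to nearest $5: Kowalski $60; Okafor $130; Orozco $80; Nwosu $90; Ibarra $165. Sum = $525.
Rounded total matches; no reconciliation needed.

Kowalski: $60 | Okafor: $130 | Orozco: $80 | Nwosu: $90 | Ibarra: $165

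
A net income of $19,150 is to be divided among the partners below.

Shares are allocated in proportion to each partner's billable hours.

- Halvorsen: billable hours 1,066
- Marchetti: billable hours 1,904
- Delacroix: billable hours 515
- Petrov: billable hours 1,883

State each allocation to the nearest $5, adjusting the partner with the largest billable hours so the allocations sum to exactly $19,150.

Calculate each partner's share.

Halvorsen: $3,805 | Marchetti: $6,795 | Delacroix: $1,835 | Petrov: $6,715

Total billable hours = 5,368.
Pro-rata amounts: Halvorsen 1,066/5,368 × $19,150 = 3,802.89; Marchetti 1,904/5,368 × $19,150 = 6,792.40; Delacroix 515/5,368 × $19,150 = 1,837.23; Petrov 1,883/5,368 × $19,150 = 6,717.48.
Rounded to nearest $5: Halvorsen $3,805; Marchetti $6,790; Delacroix $1,835; Petrov $6,715. Sum = $19,145.
Difference $19,150 − $19,145 = +$5 applied to largest billable hours (Marchetti): Marchetti becomes $6,795.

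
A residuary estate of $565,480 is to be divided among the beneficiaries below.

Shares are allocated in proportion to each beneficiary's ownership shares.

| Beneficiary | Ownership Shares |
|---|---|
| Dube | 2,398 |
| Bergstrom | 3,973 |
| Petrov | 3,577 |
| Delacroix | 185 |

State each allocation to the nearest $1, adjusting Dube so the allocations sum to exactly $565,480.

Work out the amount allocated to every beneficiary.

Dube: $133,823 | Bergstrom: $221,716 | Petrov: $199,617 | Delacroix: $10,324

Total ownership shares = 10,133.
Unrounded shares: Dube 2,398/10,133 × $565,480 = 133,822.27; Bergstrom 3,973/10,133 × $565,480 = 221,716.38; Petrov 3,577/10,133 × $565,480 = 199,617.29; Delacroix 185/10,133 × $565,480 = 10,324.07.
At nearest $1: Dube $133,822; Bergstrom $221,716; Petrov $199,617; Delacroix $10,324. Sum = $565,479.
Difference $565,480 − $565,479 = +$1 applied to Dube: Dube becomes $133,823.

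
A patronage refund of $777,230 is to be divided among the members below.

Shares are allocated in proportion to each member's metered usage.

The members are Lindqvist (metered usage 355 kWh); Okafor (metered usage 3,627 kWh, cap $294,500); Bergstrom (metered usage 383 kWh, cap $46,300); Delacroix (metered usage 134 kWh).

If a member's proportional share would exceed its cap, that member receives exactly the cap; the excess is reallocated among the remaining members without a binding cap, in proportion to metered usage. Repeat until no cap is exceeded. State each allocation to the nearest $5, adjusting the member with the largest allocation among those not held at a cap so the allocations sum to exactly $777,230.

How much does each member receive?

Lindqvist: $316,835 · Okafor: $294,500 · Bergstrom: $46,300 · Delacroix: $119,595

Sum of metered usage: 4,499.
Unconstrained shares: Lindqvist 61,328.44; Okafor 626,586.62; Bergstrom 66,165.61; Delacroix 23,149.33.
Cap binds for Okafor ($294,500), Bergstrom ($46,300); balance $436,430 reallocated over remaining metered usage 489.
Remaining shares: Lindqvist 316,835.69 → $316,835; Delacroix 119,594.31 → $119,595.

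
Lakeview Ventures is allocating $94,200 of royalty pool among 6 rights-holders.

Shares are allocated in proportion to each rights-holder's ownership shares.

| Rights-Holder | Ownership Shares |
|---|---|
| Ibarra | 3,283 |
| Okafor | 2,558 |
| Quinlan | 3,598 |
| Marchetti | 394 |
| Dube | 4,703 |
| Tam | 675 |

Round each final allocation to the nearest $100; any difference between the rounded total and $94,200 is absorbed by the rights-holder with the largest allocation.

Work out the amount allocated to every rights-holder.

Total ownership shares = 15,211.
Raw shares: Ibarra 3,283/15,211 × $94,200 = 20,331.25; Okafor 2,558/15,211 × $94,200 = 15,841.40; Quinlan 3,598/15,211 × $94,200 = 22,282.01; Marchetti 394/15,211 × $94,200 = 2,440.00; Dube 4,703/15,211 × $94,200 = 29,125.15; Tam 675/15,211 × $94,200 = 4,180.20.
After rounding ($100): Ibarra $20,300; Okafor $15,800; Quinlan $22,300; Marchetti $2,400; Dube $29,100; Tam $4,200. Sum = $94,100.
Difference $94,200 − $94,100 = +$100 applied to largest allocation (Dube): Dube becomes $29,200.

Ibarra: $20,300 | Okafor: $15,800 | Quinlan: $22,300 | Marchetti: $2,400 | Dube: $29,200 | Tam: $4,200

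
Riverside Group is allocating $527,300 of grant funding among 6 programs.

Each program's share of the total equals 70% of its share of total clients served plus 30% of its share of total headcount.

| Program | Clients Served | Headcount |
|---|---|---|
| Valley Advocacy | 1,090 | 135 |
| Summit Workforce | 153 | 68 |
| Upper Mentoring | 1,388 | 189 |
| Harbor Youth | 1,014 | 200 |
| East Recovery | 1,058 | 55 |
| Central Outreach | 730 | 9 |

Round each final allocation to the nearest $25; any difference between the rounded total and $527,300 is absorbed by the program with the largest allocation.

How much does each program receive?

Valley Advocacy: $106,600; Summit Workforce: $26,800; Upper Mentoring: $139,850; Harbor Youth: $117,125; East Recovery: $85,150; Central Outreach: $51,775

Totals — clients served 5,433, headcount 656.
Composite weights (70% clients served + 30% headcount): Valley Advocacy 0.2022; Summit Workforce 0.0508; Upper Mentoring 0.2653; Harbor Youth 0.2221; East Recovery 0.1615; Central Outreach 0.0982.
Pro-rata amounts: Valley Advocacy 106,607.34; Summit Workforce 26,792.34; Upper Mentoring 139,874.75; Harbor Youth 117,118.32; East Recovery 85,141.84; Central Outreach 51,765.41.
Rounded to nearest $25: Valley Advocacy $106,600; Summit Workforce $26,800; Upper Mentoring $139,875; Harbor Youth $117,125; East Recovery $85,150; Central Outreach $51,775. Sum = $527,325.
Difference $527,300 − $527,325 = −$25 applied to largest allocation (Upper Mentoring): Upper Mentoring becomes $139,850.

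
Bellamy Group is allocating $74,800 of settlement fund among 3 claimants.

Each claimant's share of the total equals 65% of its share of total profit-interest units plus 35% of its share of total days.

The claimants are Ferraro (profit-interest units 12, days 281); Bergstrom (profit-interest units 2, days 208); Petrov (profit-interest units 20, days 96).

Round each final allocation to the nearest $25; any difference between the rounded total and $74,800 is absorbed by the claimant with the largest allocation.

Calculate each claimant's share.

Profit-interest units total 34; days total 585.
Blended shares (65% profit-interest units + 35% days): Ferraro 0.3975; Bergstrom 0.1627; Petrov 0.4398.
Unrounded shares: Ferraro 29,735.35; Bergstrom 12,168.44; Petrov 32,896.21.
After rounding ($25): Ferraro $29,725; Bergstrom $12,175; Petrov $32,900. Sum = $74,800.
Rounded total matches; no reconciliation needed.

Ferraro: $29,725; Bergstrom: $12,175; Petrov: $32,900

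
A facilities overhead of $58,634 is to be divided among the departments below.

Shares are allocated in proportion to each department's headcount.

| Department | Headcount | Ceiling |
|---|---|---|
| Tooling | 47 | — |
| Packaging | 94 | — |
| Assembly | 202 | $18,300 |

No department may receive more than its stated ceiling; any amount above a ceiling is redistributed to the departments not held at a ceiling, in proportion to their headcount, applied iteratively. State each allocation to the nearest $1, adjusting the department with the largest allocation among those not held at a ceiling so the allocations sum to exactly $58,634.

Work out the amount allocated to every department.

Tooling: $13,445 | Packaging: $26,889 | Assembly: $18,300

Total headcount = 343.
Proportional shares (ignoring caps): Tooling 8,034.40; Packaging 16,068.79; Assembly 34,530.81.
Held at cap: Assembly ($18,300); remaining pool $40,334 reallocated over remaining headcount 141.
Shares after redistribution: Tooling 13,444.67 → $13,445; Packaging 26,889.33 → $26,889.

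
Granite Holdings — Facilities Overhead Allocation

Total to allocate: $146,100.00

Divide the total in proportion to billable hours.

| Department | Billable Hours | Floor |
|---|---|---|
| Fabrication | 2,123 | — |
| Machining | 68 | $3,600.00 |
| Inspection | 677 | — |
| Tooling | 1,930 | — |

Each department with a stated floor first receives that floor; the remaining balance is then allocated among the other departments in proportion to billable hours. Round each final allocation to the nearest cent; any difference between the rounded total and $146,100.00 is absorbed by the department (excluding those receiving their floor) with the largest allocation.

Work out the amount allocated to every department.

Minimums first: Machining $3,600.00. Balance $142,500.00.
Balance split over remaining billable hours 4,730: Fabrication 63,959.3023 → $63,959.30; Inspection 20,395.8774 → $20,395.88; Tooling 58,144.8203 → $58,144.82.

Fabrication: $63,959.30; Machining: $3,600.00; Inspection: $20,395.88; Tooling: $58,144.82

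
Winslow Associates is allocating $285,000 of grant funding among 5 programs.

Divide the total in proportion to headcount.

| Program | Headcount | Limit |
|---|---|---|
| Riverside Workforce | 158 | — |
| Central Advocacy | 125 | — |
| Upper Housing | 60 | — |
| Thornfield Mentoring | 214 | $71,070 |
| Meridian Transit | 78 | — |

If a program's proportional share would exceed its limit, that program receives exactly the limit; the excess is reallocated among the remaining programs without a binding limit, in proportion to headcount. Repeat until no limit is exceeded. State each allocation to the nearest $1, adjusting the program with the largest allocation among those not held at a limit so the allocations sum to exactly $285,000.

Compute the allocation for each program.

Riverside Workforce: $80,288 · Central Advocacy: $63,518 · Upper Housing: $30,489 · Thornfield Mentoring: $71,070 · Meridian Transit: $39,635

Combined headcount = 635.
Proportional shares (ignoring caps): Riverside Workforce 70,913.39; Central Advocacy 56,102.36; Upper Housing 26,929.13; Thornfield Mentoring 96,047.24; Meridian Transit 35,007.87.
Held at cap: Thornfield Mentoring ($71,070); residual $213,930 reallocated over remaining headcount 421.
Shares after redistribution: Riverside Workforce 80,287.27 → $80,287; Central Advocacy 63,518.41 → $63,518; Upper Housing 30,488.84 → $30,489; Meridian Transit 39,635.49 → $39,635.
Rounding difference +$1 applied to Riverside Workforce → $80,288.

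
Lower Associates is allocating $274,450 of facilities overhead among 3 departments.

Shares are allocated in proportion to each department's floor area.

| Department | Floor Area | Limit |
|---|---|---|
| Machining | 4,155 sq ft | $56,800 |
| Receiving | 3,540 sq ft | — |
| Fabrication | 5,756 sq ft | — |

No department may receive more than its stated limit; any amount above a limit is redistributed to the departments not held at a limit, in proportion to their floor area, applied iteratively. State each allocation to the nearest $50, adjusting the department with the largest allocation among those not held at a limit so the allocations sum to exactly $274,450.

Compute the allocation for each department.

Machining: $56,800 | Receiving: $82,900 | Fabrication: $134,750

Sum of floor area: 13,451.
Unconstrained shares: Machining 84,777.32; Receiving 72,229.05; Fabrication 117,443.63.
Cap binds for Machining ($56,800); remaining pool $217,650 reallocated over remaining floor area 9,296.
Redistributed shares: Receiving 82,883.07 → $82,900; Fabrication 134,766.93 → $134,750.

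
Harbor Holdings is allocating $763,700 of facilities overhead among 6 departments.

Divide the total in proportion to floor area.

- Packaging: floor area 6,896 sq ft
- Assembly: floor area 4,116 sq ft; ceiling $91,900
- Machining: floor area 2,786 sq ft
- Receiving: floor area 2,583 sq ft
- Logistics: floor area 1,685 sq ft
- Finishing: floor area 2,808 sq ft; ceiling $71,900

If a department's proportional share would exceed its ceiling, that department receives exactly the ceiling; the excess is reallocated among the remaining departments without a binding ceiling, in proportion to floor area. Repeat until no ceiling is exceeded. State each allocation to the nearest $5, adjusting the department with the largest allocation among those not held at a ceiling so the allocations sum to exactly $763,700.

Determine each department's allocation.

Floor area total: 20,874.
Proportional shares (ignoring caps): Packaging 252,298.32; Assembly 150,588.73; Machining 101,929.11; Receiving 94,502.11; Logistics 61,647.72; Finishing 102,734.00.
Cap binds for Assembly ($91,900), Finishing ($71,900); balance $599,900 reallocated over remaining floor area 13,950.
Redistributed shares: Packaging 296,552.72 → $296,555; Machining 119,807.99 → $119,810; Receiving 111,078.26 → $111,080; Logistics 72,461.04 → $72,460.
Rounding difference −$5 applied to Packaging → $296,550.

Packaging: $296,550 | Assembly: $91,900 | Machining: $119,810 | Receiving: $111,080 | Logistics: $72,460 | Finishing: $71,900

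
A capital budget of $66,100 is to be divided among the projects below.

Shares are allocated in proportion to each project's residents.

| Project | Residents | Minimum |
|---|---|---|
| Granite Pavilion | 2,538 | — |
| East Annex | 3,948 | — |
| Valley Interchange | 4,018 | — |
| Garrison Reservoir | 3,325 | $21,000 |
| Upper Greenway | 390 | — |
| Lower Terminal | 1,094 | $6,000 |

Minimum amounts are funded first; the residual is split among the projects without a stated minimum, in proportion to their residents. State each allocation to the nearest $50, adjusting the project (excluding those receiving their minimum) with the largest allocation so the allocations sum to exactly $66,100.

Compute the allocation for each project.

Minimums first: Garrison Reservoir $21,000; Lower Terminal $6,000. Remaining pool $39,100.
Remaining pool split over remaining residents 10,894: Granite Pavilion 9,109.22 → $9,100; East Annex 14,169.89 → $14,150; Valley Interchange 14,421.13 → $14,400; Upper Greenway 1,399.76 → $1,400.
Rounding difference +$50 applied to Valley Interchange → $14,450.

Granite Pavilion: $9,100 · East Annex: $14,150 · Valley Interchange: $14,450 · Garrison Reservoir: $21,000 · Upper Greenway: $1,400 · Lower Terminal: $6,000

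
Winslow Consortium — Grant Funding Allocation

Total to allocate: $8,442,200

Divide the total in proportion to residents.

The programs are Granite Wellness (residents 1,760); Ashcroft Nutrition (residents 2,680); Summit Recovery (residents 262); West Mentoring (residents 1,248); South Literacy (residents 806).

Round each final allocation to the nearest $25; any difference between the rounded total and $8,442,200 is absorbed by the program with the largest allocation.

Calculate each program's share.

Combined residents = 6,756.
Pro-rata amounts: Granite Wellness 1,760/6,756 × $8,442,200 = 2,199,270.57; Ashcroft Nutrition 2,680/6,756 × $8,442,200 = 3,348,889.28; Summit Recovery 262/6,756 × $8,442,200 = 327,391.42; West Mentoring 1,248/6,756 × $8,442,200 = 1,559,482.77; South Literacy 806/6,756 × $8,442,200 = 1,007,165.96.
Rounded to nearest $25: Granite Wellness $2,199,275; Ashcroft Nutrition $3,348,900; Summit Recovery $327,400; West Mentoring $1,559,475; South Literacy $1,007,175. Sum = $8,442,225.
Difference $8,442,200 − $8,442,225 = −$25 applied to largest allocation (Ashcroft Nutrition): Ashcroft Nutrition becomes $3,348,875.

Granite Wellness: $2,199,275 | Ashcroft Nutrition: $3,348,875 | Summit Recovery: $327,400 | West Mentoring: $1,559,475 | South Literacy: $1,007,175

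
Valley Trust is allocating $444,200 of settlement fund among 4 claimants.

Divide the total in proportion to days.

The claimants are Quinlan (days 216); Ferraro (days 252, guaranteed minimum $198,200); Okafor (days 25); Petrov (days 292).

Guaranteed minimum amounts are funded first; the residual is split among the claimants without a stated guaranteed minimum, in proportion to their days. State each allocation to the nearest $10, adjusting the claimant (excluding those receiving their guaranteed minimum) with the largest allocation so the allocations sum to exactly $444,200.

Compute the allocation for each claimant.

Quinlan: $99,690 · Ferraro: $198,200 · Okafor: $11,540 · Petrov: $134,770

Minimums first: Ferraro $198,200. Residual $246,000.
Residual split over remaining days 533: Quinlan 99,692.31 → $99,690; Okafor 11,538.46 → $11,540; Petrov 134,769.23 → $134,770.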